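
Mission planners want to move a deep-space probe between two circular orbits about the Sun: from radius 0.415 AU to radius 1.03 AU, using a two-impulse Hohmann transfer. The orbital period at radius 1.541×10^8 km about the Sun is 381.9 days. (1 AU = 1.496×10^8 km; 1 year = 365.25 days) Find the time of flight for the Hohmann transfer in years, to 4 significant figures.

From Kepler's third law T² = 4π²r³/μ at r = 1.541×10^8 km, T = 381.9 days = 381.9 × 86400 s = 3.299616×10^7 s: μ = 4π²r³/T² = 1.32691×10^11 km³/s².
In km: r₁ = 0.415 × 1.496×10^8 = 6.2084×10^7 km; r₂ = 1.03 × 1.496×10^8 = 1.54088×10^8 km.
Transfer-ellipse semi-major axis a_t = (r₁ + r₂)/2 = (6.2084×10^7 + 1.54088×10^8)/2 = 1.08086×10^8 km.
Transfer time t = π√(a_t³/μ) = π√((1.08086×10^8)³ / 1.32691×10^11) = 9.691×10^6 s.
Converting: 9.691×10^6 s ÷ 3.15576×10^7 s/year (365.25 × 86400) = 0.3071 years.

t = 0.3071 years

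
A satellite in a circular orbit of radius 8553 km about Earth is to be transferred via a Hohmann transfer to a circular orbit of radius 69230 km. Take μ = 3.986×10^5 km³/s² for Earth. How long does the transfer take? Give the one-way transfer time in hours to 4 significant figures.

Transfer-ellipse semi-major axis a_t = (r₁ + r₂)/2 = (8553 + 69230)/2 = 38891.5 km.
Half the transfer-orbit period gives t = π√(a_t³/μ) = 38160 s.
Converting: 38160 s ÷ 3600 s/hour = 10.60 hours.

t = 10.60 hours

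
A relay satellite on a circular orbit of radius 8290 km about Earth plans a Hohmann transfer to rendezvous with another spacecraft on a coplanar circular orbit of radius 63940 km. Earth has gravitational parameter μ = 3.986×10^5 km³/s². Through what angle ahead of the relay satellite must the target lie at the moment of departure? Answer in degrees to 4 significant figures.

φ = 103.6°

Transfer-ellipse semi-major axis a_t = (r₁ + r₂)/2 = (8290 + 63940)/2 = 36115 km.
Transfer time t = π√(a_t³/μ) = 34150 s.
Target angular speed ω₂ = √(μ/r₂³) = 3.905×10^-5 rad/s.
Angle swept by the target during transfer: ω₂·t = 1.3336 rad = 76.41°.
The relay satellite traverses 180° on the transfer ellipse, so the target must lead by 180° − 76.41° = 103.6°.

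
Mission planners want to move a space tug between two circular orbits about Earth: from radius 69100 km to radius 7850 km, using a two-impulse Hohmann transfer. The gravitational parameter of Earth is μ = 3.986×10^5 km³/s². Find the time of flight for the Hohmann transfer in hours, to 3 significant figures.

t = 10.4 hours

The Hohmann ellipse has a_t = (r₁ + r₂)/2 = 38475 km.
By Kepler's third law the transfer-orbit period is T = 2π√(a_t³/μ), so t = T/2 = 37550 s.
Converting: 37550 s ÷ 3600 s/hour = 10.4 hours.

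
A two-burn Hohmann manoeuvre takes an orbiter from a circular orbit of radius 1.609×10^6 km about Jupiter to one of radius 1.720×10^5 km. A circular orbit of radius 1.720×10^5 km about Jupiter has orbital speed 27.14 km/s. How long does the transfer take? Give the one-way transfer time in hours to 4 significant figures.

From the circular-orbit relation v² = μ/r at r = 1.720×10^5 km: μ = v²r = (27.14)² × 1.720×10^5 = 1.26692×10^8 km³/s².
Transfer-ellipse semi-major axis a_t = (r₁ + r₂)/2 = (1.609×10^6 + 1.720×10^5)/2 = 8.905×10^5 km.
Half the transfer-orbit period gives t = π√(a_t³/μ) = 2.3455×10^5 s.
Converting: 2.3455×10^5 s ÷ 3600 s/hour = 65.15 hours.

t = 65.15 hours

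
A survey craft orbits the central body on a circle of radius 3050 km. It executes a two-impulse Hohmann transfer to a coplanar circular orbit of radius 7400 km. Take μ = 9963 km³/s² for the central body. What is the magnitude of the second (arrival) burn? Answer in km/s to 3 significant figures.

Δv₂ = 0.274 km/s

Semi-major axis of the transfer orbit: a_t = (3050 + 7400)/2 = 5225 km.
On the circular orbit at r = 7400 km, v_c = √(μ/r) = 1.1603 km/s.
Vis-viva on the transfer ellipse at r = 7400 km gives v_t = √[μ(2/r − 1/a_t)] = 0.88651 km/s.
Δv₂ = |v_t − v_c| = |0.88651 − 1.1603| = 0.2738 km/s.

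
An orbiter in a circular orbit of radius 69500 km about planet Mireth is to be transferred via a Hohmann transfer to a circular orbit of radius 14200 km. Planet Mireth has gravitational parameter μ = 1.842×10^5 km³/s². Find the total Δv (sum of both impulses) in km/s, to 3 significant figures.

Δv = 1.72 km/s

Transfer-ellipse semi-major axis a_t = (r₁ + r₂)/2 = (69500 + 14200)/2 = 41850 km.
Circular speed at r₁: v₁ = √(μ/r₁) = √(1.842×10^5/69500) = 1.6280 km/s.
On the transfer ellipse at r₁, v² = μ(2/r − 1/a) gives v_a = √[μ(2/r₁ − 1/a_t)] = 0.94831 km/s.
First burn Δv₁ = |v_a − v₁| = 0.67969 km/s.
At r₂, v₂ = √(μ/r₂) = 3.60164 km/s.
Transfer-orbit speed at r₂: v_p = √[μ(2/r₂ − 1/a_t)] = 4.64136 km/s.
Second burn Δv₂ = |v₂ − v_p| = 1.0397 km/s.
Total Δv = Δv₁ + Δv₂ = 1.719 km/s.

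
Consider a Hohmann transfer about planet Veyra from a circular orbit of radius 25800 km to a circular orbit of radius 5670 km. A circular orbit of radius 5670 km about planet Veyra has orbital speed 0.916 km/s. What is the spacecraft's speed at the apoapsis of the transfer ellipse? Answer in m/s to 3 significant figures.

From the circular-orbit relation v² = μ/r at r = 5670 km: μ = v²r = (0.916)² × 5670 = 4757.45 km³/s².
Transfer-ellipse semi-major axis a_t = (r₁ + r₂)/2 = (25800 + 5670)/2 = 15735 km.
The apoapsis of the transfer ellipse is at r = 25800 km.
Applying v² = μ(2/r − 1/a_t): v = 0.2578 km/s.

v = 258 m/s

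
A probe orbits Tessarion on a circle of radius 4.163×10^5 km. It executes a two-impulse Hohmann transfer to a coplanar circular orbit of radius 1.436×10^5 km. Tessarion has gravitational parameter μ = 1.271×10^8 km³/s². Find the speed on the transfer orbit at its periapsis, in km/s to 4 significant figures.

The Hohmann ellipse has a_t = (r₁ + r₂)/2 = 2.7995×10^5 km.
At periapsis, r = 1.436×10^5 km.
Vis-viva: v = √[μ(2/r − 1/a_t)] = √[1.271×10^8 × (2/1.436×10^5 − 1/2.7995×10^5)] = 36.28 km/s.

v = 36.28 km/s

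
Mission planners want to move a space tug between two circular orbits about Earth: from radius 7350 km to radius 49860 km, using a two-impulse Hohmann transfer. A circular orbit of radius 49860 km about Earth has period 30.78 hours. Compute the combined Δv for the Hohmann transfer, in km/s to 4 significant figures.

From Kepler's third law T² = 4π²r³/μ at r = 49860 km, T = 30.78 hours = 30.78 × 3600 s = 1.10808×10^5 s: μ = 4π²r³/T² = 3.98542×10^5 km³/s².
Transfer-ellipse semi-major axis a_t = (r₁ + r₂)/2 = (7350 + 49860)/2 = 28605 km.
At r₁ the circular-orbit speed is v₁ = √(μ/r₁) = 7.364 km/s.
On the transfer ellipse at r₁, v² = μ(2/r − 1/a) gives v_p = √[μ(2/r₁ − 1/a_t)] = 9.722 km/s.
First burn Δv₁ = |v_p − v₁| = 2.358 km/s.
Circular speed at r₂: v₂ = √(μ/r₂) = 2.827 km/s.
Transfer-orbit speed at r₂: v_a = √[μ(2/r₂ − 1/a_t)] = 1.433 km/s.
Second burn Δv₂ = |v₂ − v_a| = 1.394 km/s.
Δv = Δv₁ + Δv₂ = 2.358 + 1.394 = 3.752 km/s.

Δv = 3.752 km/s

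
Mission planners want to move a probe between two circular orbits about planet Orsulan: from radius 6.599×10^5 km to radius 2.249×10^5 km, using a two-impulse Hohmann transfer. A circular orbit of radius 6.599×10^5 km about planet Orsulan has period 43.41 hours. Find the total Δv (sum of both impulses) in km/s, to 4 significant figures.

From Kepler's third law T² = 4π²r³/μ at r = 6.599×10^5 km, T = 43.41 hours = 43.41 × 3600 s = 1.56276×10^5 s: μ = 4π²r³/T² = 4.64525×10^8 km³/s².
The Hohmann ellipse has a_t = (r₁ + r₂)/2 = 4.424×10^5 km.
At r₁ the circular-orbit speed is v₁ = √(μ/r₁) = 26.5317 km/s.
On the transfer ellipse at r₁, v² = μ(2/r − 1/a) gives v_a = √[μ(2/r₁ − 1/a_t)] = 18.9170 km/s.
First burn Δv₁ = |v_a − v₁| = 7.6147 km/s.
At r₂, v₂ = √(μ/r₂) = 45.4475 km/s.
Transfer-orbit speed at r₂: v_p = √[μ(2/r₂ − 1/a_t)] = 55.5062 km/s.
Second burn Δv₂ = |v₂ − v_p| = 10.059 km/s.
Δv = Δv₁ + Δv₂ = 7.6147 + 10.059 = 17.67 km/s.

Δv = 17.67 km/s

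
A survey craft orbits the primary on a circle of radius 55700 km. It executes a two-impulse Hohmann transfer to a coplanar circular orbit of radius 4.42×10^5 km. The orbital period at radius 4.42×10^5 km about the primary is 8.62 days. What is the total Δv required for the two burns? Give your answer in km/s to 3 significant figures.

From Kepler's third law T² = 4π²r³/μ at r = 4.42×10^5 km, T = 8.62 days = 8.62 × 86400 s = 7.44768×10^5 s: μ = 4π²r³/T² = 6.14589×10^6 km³/s².
Semi-major axis of the transfer orbit: a_t = (55700 + 4.420×10^5)/2 = 2.4885×10^5 km.
At r₁ the circular-orbit speed is v₁ = √(μ/r₁) = 10.504 km/s.
On the transfer ellipse at r₁, vis-viva gives v_p = √[μ(2/r₁ − 1/a_t)] = 13.999 km/s.
First burn Δv₁ = |v_p − v₁| = 3.495 km/s.
At r₂, v₂ = √(μ/r₂) = 3.729 km/s.
Transfer-orbit speed at r₂: v_a = √[μ(2/r₂ − 1/a_t)] = 1.764 km/s.
Second burn Δv₂ = |v₂ − v_a| = 1.965 km/s.
Δv = Δv₁ + Δv₂ = 3.495 + 1.965 = 5.460 km/s.

Δv = 5.46 km/s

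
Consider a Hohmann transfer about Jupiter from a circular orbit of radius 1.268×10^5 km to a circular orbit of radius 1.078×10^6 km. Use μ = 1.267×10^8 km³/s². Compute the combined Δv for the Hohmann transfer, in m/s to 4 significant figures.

The Hohmann ellipse has a_t = (r₁ + r₂)/2 = 6.024×10^5 km.
At r₁ the circular-orbit speed is v₁ = √(μ/r₁) = 31.610 km/s.
Transfer-orbit speed at r₁ (vis-viva): v_p = √[μ(2/r₁ − 1/a_t)] = 42.286 km/s.
First burn Δv₁ = |v_p − v₁| = 10.676 km/s.
At r₂, v₂ = √(μ/r₂) = 10.84124 km/s.
Transfer-orbit speed at r₂: v_a = √[μ(2/r₂ − 1/a_t)] = 4.973889 km/s.
Second burn Δv₂ = |v₂ − v_a| = 5.8674 km/s.
Δv = Δv₁ + Δv₂ = 10.676 + 5.8674 = 16.54 km/s.

Δv = 16540 m/s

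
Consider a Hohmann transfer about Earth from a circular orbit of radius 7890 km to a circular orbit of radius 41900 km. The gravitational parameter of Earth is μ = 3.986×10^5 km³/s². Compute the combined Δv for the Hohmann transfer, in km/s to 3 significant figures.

Δv = 3.46 km/s

Transfer-ellipse semi-major axis a_t = (r₁ + r₂)/2 = (7890 + 41900)/2 = 24895 km.
At r₁ the circular-orbit speed is v₁ = √(μ/r₁) = 7.108 km/s.
On the transfer ellipse at r₁, vis-viva equation gives v_p = √[μ(2/r₁ − 1/a_t)] = 9.221 km/s.
First burn Δv₁ = |v_p − v₁| = 2.113 km/s.
Circular speed at r₂: v₂ = √(μ/r₂) = 3.084 km/s.
Transfer-orbit speed at r₂: v_a = √[μ(2/r₂ − 1/a_t)] = 1.736 km/s.
Second burn Δv₂ = |v₂ − v_a| = 1.348 km/s.
Total Δv = Δv₁ + Δv₂ = 3.461 km/s.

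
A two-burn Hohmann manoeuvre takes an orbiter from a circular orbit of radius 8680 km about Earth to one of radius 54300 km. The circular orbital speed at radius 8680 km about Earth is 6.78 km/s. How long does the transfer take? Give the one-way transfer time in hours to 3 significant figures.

t = 7.72 hours

From the circular-orbit relation v² = μ/r at r = 8680 km: μ = v²r = (6.78)² × 8680 = 3.99006×10^5 km³/s².
Transfer-ellipse semi-major axis a_t = (r₁ + r₂)/2 = (8680 + 54300)/2 = 31490 km.
Transfer time t = π√(a_t³/μ) = π√((31490)³ / 3.99006×10^5) = 27790 s.
Converting: 27790 s ÷ 3600 s/hour = 7.72 hours.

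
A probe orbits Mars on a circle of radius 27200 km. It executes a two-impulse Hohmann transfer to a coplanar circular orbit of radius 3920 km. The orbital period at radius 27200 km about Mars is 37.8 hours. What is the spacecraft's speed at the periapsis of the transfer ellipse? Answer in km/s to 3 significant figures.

From Kepler's third law T² = 4π²r³/μ at r = 27200 km, T = 37.8 hours = 37.8 × 3600 s = 1.3608×10^5 s: μ = 4π²r³/T² = 42902.0 km³/s².
The Hohmann ellipse has a_t = (r₁ + r₂)/2 = 15560 km.
The periapsis of the transfer ellipse is at r = 3920 km.
From the vis-viva equation, v = √[μ(2/r − 1/a_t)] = 4.374 km/s.

v = 4.37 km/s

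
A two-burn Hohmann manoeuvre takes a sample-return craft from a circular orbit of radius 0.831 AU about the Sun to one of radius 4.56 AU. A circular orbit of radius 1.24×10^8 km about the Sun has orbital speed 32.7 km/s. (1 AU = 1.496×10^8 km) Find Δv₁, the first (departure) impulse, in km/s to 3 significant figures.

Δv₁ = 9.82 km/s

From the circular-orbit relation v² = μ/r at r = 1.24×10^8 km: μ = v²r = (32.7)² × 1.24×10^8 = 1.32592×10^11 km³/s².
In km: r₁ = 0.831 × 1.496×10^8 = 1.243176×10^8 km; r₂ = 4.56 × 1.496×10^8 = 6.82176×10^8 km.
Transfer-ellipse semi-major axis a_t = (r₁ + r₂)/2 = (1.243176×10^8 + 6.82176×10^8)/2 = 4.032468×10^8 km.
Circular speed at r = 1.243176×10^8 km: v_c = √(μ/r) = 32.658 km/s.
Transfer-orbit speed at the same r (vis-viva, a = a_t): v_t = √[μ(2/r − 1/a_t)] = 42.477 km/s.
Δv₁ = |v_t − v_c| = |42.477 − 32.658| = 9.819 km/s.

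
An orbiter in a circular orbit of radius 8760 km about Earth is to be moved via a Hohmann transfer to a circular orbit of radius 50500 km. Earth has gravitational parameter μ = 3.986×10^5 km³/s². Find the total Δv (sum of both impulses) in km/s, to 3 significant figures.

The Hohmann ellipse has a_t = (r₁ + r₂)/2 = 29630 km.
At r₁ the circular-orbit speed is v₁ = √(μ/r₁) = 6.7455 km/s.
Transfer-orbit speed at r₁ (vis-viva equation): v_p = √[μ(2/r₁ − 1/a_t)] = 8.8064 km/s.
First burn Δv₁ = |v_p − v₁| = 2.061 km/s.
At r₂, v₂ = √(μ/r₂) = 2.8095 km/s.
Transfer-orbit speed at r₂: v_a = √[μ(2/r₂ − 1/a_t)] = 1.5276 km/s.
Second burn Δv₂ = |v₂ − v_a| = 1.282 km/s.
Δv = Δv₁ + Δv₂ = 2.061 + 1.282 = 3.343 km/s.

Δv = 3.34 km/s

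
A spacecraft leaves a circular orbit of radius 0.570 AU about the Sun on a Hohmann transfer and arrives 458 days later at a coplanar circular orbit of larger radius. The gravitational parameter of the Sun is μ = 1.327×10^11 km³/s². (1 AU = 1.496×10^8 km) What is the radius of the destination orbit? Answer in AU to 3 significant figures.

r₂ = 3.12 AU

In km: r₁ = 0.570 × 1.496×10^8 = 8.5272×10^7 km.
Transfer time t = 458 days = 3.95712×10^7 s, and t = π√(a_t³/μ).
So a_t = (μ t²/π²)^(1/3) = (1.327×10^11 × (3.95712×10^7)² / π²)^(1/3) = 2.7613×10^8 km.
Since a_t = (r₁ + r₂)/2, r₂ = 2a_t − r₁ = 2×2.7613×10^8 − 8.5272×10^7 = 4.66988×10^8 km.
In AU: r₂ = 4.66988×10^8 / 1.496×10^8 = 3.12 AU.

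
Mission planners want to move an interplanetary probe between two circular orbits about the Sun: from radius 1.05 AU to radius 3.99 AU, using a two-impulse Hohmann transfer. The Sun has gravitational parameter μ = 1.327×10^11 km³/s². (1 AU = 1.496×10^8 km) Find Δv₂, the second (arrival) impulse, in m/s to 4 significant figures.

Δv₂ = 5286 m/s

In km: r₁ = 1.05 × 1.496×10^8 = 1.5708×10^8 km; r₂ = 3.99 × 1.496×10^8 = 5.96904×10^8 km.
Semi-major axis of the transfer orbit: a_t = (1.5708×10^8 + 5.96904×10^8)/2 = 3.76992×10^8 km.
Circular speed at r = 5.96904×10^8 km: v_c = √(μ/r) = 14.91 km/s.
Vis-viva on the transfer ellipse at r = 5.96904×10^8 km gives v_t = √[μ(2/r − 1/a_t)] = 9.624 km/s.
Δv₂ = |v_t − v_c| = |9.624 − 14.91| = 5.286 km/s.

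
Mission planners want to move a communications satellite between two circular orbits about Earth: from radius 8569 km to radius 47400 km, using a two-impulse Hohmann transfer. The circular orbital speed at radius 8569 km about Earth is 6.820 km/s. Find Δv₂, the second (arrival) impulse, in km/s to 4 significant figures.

Δv₂ = 1.295 km/s

From the circular-orbit relation v² = μ/r at r = 8569 km: μ = v²r = (6.820)² × 8569 = 3.98565×10^5 km³/s².
The Hohmann ellipse has a_t = (r₁ + r₂)/2 = 27984.5 km.
On the circular orbit at r = 47400 km, v_c = √(μ/r) = 2.900 km/s.
Vis-viva on the transfer ellipse at r = 47400 km gives v_t = √[μ(2/r − 1/a_t)] = 1.605 km/s.
Δv₂ = |v_t − v_c| = |1.605 − 2.900| = 1.295 km/s.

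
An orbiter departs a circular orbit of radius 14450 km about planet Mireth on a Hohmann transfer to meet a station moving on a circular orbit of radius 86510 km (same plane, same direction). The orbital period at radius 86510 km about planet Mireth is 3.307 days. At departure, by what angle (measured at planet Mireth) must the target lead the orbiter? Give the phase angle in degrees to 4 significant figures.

φ = 99.77°

From Kepler's third law T² = 4π²r³/μ at r = 86510 km, T = 3.307 days = 3.307 × 86400 s = 2.857248×10^5 s: μ = 4π²r³/T² = 3.13085×10^5 km³/s².
The Hohmann ellipse has a_t = (r₁ + r₂)/2 = 50480 km.
The half-period of the transfer ellipse is t = π√(a_t³/μ) = 63680 s.
Target angular speed ω₂ = √(μ/r₂³) = 2.199×10^-5 rad/s.
Angle swept by the target during transfer: ω₂·t = 1.4003 rad = 80.23°.
The orbiter traverses 180° on the transfer ellipse, so the target must lead by 180° − 80.23° = 99.77°.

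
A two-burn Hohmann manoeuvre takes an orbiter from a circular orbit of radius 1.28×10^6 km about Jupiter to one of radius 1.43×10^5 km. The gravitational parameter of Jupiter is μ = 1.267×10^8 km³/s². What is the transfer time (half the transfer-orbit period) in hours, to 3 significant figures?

t = 46.5 hours

Transfer-ellipse semi-major axis a_t = (r₁ + r₂)/2 = (1.280×10^6 + 1.430×10^5)/2 = 7.115×10^5 km.
By Kepler's third law the transfer-orbit period is T = 2π√(a_t³/μ), so t = T/2 = 1.675×10^5 s.
Converting: 1.675×10^5 s ÷ 3600 s/hour = 46.5 hours.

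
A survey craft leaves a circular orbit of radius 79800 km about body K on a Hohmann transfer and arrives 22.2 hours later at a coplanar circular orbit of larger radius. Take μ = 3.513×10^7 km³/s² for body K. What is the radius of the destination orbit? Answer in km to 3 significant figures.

r₂ = 4.87×10^5 km

Transfer time t = 22.2 hours = 79920 s, and t = π√(a_t³/μ).
So a_t = (μ t²/π²)^(1/3) = (3.513×10^7 × (79920)² / π²)^(1/3) = 2.8329×10^5 km.
Since a_t = (r₁ + r₂)/2, r₂ = 2a_t − r₁ = 2×2.8329×10^5 − 79800 = 4.8678×10^5 km.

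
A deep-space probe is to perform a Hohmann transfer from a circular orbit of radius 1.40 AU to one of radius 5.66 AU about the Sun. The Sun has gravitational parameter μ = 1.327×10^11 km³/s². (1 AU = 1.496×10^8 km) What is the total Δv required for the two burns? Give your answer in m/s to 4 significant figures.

In km: r₁ = 1.40 × 1.496×10^8 = 2.0944×10^8 km; r₂ = 5.66 × 1.496×10^8 = 8.46736×10^8 km.
Transfer-ellipse semi-major axis a_t = (r₁ + r₂)/2 = (2.0944×10^8 + 8.46736×10^8)/2 = 5.28088×10^8 km.
At r₁ the circular-orbit speed is v₁ = √(μ/r₁) = 25.171 km/s.
On the transfer ellipse at r₁, vis-viva gives v_p = √[μ(2/r₁ − 1/a_t)] = 31.873 km/s.
First burn Δv₁ = |v_p − v₁| = 6.702 km/s.
At r₂, v₂ = √(μ/r₂) = 12.519 km/s.
Transfer-orbit speed at r₂: v_a = √[μ(2/r₂ − 1/a_t)] = 7.8838 km/s.
Second burn Δv₂ = |v₂ − v_a| = 4.635 km/s.
Δv = Δv₁ + Δv₂ = 6.702 + 4.635 = 11.34 km/s.

Δv = 11340 m/s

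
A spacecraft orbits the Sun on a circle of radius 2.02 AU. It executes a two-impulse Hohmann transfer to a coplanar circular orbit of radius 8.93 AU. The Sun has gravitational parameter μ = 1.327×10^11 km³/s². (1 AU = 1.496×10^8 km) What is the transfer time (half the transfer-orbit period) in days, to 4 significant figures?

t = 2340 days

In km: r₁ = 2.02 × 1.496×10^8 = 3.02192×10^8 km; r₂ = 8.93 × 1.496×10^8 = 1.335928×10^9 km.
Transfer-ellipse semi-major axis a_t = (r₁ + r₂)/2 = (3.02192×10^8 + 1.335928×10^9)/2 = 8.1906×10^8 km.
By Kepler's third law the transfer-orbit period is T = 2π√(a_t³/μ), so t = T/2 = 2.022×10^8 s.
Converting: 2.022×10^8 s ÷ 86400 s/day = 2340 days.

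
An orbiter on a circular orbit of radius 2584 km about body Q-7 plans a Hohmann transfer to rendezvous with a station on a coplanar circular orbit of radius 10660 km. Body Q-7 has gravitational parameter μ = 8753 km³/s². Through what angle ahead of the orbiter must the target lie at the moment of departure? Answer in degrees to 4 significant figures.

φ = 91.87°

Transfer-ellipse semi-major axis a_t = (r₁ + r₂)/2 = (2584 + 10660)/2 = 6622 km.
The half-period of the transfer ellipse is t = π√(a_t³/μ) = 18094.9 s.
Target angular speed ω₂ = √(μ/r₂³) = 8.50046×10^-5 rad/s.
Angle swept by the target during transfer: ω₂·t = 1.5381 rad = 88.13°.
Arrival is 180° from departure on the ellipse, so φ = 180° − 88.13° = 91.87°.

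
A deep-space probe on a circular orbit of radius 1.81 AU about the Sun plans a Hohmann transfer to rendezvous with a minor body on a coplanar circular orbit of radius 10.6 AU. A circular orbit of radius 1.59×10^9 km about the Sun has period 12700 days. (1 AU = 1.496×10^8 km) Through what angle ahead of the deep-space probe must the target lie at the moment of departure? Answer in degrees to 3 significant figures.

φ = 99.4°

From Kepler's third law T² = 4π²r³/μ at r = 1.59×10^9 km, T = 12700 days = 12700 × 86400 s = 1.09728×10^9 s: μ = 4π²r³/T² = 1.31800×10^11 km³/s².
In km: r₁ = 1.81 × 1.496×10^8 = 2.70776×10^8 km; r₂ = 10.6 × 1.496×10^8 = 1.58576×10^9 km.
The Hohmann ellipse has a_t = (r₁ + r₂)/2 = 9.28268×10^8 km.
The half-period of the transfer ellipse is t = π√(a_t³/μ) = 2.447×10^8 s.
The target's mean motion on its circular orbit is ω₂ = √(μ/r₂³) = 5.749×10^-9 rad/s.
Angle swept by the target during transfer: ω₂·t = 1.407 rad = 80.62°.
The deep-space probe traverses 180° on the transfer ellipse, so the target must lead by 180° − 80.62° = 99.4°.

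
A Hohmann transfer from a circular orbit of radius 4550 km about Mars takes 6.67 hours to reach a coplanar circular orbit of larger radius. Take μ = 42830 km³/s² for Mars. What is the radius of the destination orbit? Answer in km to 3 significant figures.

r₂ = 22600 km

Transfer time t = 6.67 hours = 24012 s, and t = π√(a_t³/μ).
So a_t = (μ t²/π²)^(1/3) = (42830 × (24012)² / π²)^(1/3) = 13576 km.
Since a_t = (r₁ + r₂)/2, r₂ = 2a_t − r₁ = 2×13576 − 4550 = 22602 km.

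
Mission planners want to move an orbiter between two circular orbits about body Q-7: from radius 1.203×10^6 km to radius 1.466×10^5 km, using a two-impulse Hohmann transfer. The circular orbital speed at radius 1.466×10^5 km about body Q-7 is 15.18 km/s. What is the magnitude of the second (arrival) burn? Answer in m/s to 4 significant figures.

From the circular-orbit relation v² = μ/r at r = 1.466×10^5 km: μ = v²r = (15.18)² × 1.466×10^5 = 3.37814×10^7 km³/s².
Transfer-ellipse semi-major axis a_t = (r₁ + r₂)/2 = (1.203×10^6 + 1.466×10^5)/2 = 6.748×10^5 km.
Circular speed at r = 1.466×10^5 km: v_c = √(μ/r) = 15.180 km/s.
Transfer-orbit speed at the same r (vis-viva, a = a_t): v_t = √[μ(2/r − 1/a_t)] = 20.268 km/s.
Δv₂ = |v_t − v_c| = |20.268 − 15.180| = 5.088 km/s.

Δv₂ = 5088 m/s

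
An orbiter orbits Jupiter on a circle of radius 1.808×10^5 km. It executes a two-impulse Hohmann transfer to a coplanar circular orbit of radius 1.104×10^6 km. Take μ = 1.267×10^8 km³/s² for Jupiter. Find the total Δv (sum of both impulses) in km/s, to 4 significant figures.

The Hohmann ellipse has a_t = (r₁ + r₂)/2 = 6.424×10^5 km.
At r₁ the circular-orbit speed is v₁ = √(μ/r₁) = 26.472 km/s.
Transfer-orbit speed at r₁ (vis-viva equation): v_p = √[μ(2/r₁ − 1/a_t)] = 34.703 km/s.
First burn Δv₁ = |v_p − v₁| = 8.231 km/s.
At r₂, v₂ = √(μ/r₂) = 10.713 km/s.
Transfer-orbit speed at r₂: v_a = √[μ(2/r₂ − 1/a_t)] = 5.6833 km/s.
Second burn Δv₂ = |v₂ − v_a| = 5.030 km/s.
Δv = Δv₁ + Δv₂ = 8.231 + 5.030 = 13.26 km/s.

Δv = 13.26 km/s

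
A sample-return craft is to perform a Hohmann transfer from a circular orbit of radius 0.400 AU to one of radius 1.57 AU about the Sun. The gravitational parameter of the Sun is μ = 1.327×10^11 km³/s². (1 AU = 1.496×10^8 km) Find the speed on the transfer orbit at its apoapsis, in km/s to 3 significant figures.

In km: r₁ = 0.400 × 1.496×10^8 = 5.984×10^7 km; r₂ = 1.57 × 1.496×10^8 = 2.34872×10^8 km.
Semi-major axis of the transfer orbit: a_t = (5.984×10^7 + 2.34872×10^8)/2 = 1.47356×10^8 km.
The apoapsis of the transfer ellipse is at r = 2.34872×10^8 km.
From the vis-viva equation, v = √[μ(2/r − 1/a_t)] = 15.15 km/s.

v = 15.1 km/s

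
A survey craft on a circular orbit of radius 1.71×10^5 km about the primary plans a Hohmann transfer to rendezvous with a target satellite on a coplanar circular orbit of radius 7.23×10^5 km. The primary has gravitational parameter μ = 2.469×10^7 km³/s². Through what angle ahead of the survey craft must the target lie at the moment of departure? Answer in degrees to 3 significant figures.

Transfer-ellipse semi-major axis a_t = (r₁ + r₂)/2 = (1.710×10^5 + 7.230×10^5)/2 = 4.470×10^5 km.
The half-period of the transfer ellipse is t = π√(a_t³/μ) = 1.8895×10^5 s.
Target angular speed ω₂ = √(μ/r₂³) = 8.0826×10^-6 rad/s.
Angle swept by the target during transfer: ω₂·t = 1.5272 rad = 87.50°.
The survey craft traverses 180° on the transfer ellipse, so the target must lead by 180° − 87.50° = 92.5°.

φ = 92.5°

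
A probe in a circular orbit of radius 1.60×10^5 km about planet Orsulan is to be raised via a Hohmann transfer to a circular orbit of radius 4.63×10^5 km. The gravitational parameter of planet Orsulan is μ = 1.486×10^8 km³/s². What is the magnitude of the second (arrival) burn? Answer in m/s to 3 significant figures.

The Hohmann ellipse has a_t = (r₁ + r₂)/2 = 3.115×10^5 km.
On the circular orbit at r = 4.630×10^5 km, v_c = √(μ/r) = 17.91509 km/s.
Transfer-orbit speed at the same r (vis-viva, a = a_t): v_t = √[μ(2/r − 1/a_t)] = 12.83955 km/s.
Δv₂ = |v_t − v_c| = |12.83955 − 17.91509| = 5.076 km/s.

Δv₂ = 5080 m/s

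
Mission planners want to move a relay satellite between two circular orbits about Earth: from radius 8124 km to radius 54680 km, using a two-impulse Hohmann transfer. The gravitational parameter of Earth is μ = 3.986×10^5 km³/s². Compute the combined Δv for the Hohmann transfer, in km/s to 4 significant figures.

Δv = 3.565 km/s

Semi-major axis of the transfer orbit: a_t = (8124 + 54680)/2 = 31402 km.
Circular speed at r₁: v₁ = √(μ/r₁) = √(3.986×10^5/8124) = 7.0046 km/s.
Transfer-orbit speed at r₁ (vis-viva equation): v_p = √[μ(2/r₁ − 1/a_t)] = 9.2431 km/s.
First burn Δv₁ = |v_p − v₁| = 2.2385 km/s.
At r₂, v₂ = √(μ/r₂) = 2.699942 km/s.
Transfer-orbit speed at r₂: v_a = √[μ(2/r₂ − 1/a_t)] = 1.373285 km/s.
Second burn Δv₂ = |v₂ − v_a| = 1.3267 km/s.
Total Δv = Δv₁ + Δv₂ = 3.565 km/s.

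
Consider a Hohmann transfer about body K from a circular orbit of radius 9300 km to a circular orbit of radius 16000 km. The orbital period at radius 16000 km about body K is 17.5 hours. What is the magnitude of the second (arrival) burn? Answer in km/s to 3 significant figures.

Δv₂ = 0.228 km/s

From Kepler's third law T² = 4π²r³/μ at r = 16000 km, T = 17.5 hours = 17.5 × 3600 s = 63000 s: μ = 4π²r³/T² = 40741.6 km³/s².
Transfer-ellipse semi-major axis a_t = (r₁ + r₂)/2 = (9300 + 16000)/2 = 12650 km.
Circular speed at r = 16000 km: v_c = √(μ/r) = 1.5957 km/s.
Transfer-orbit speed at the same r (vis-viva, a = a_t): v_t = √[μ(2/r − 1/a_t)] = 1.3682 km/s.
Δv₂ = |v_t − v_c| = |1.3682 − 1.5957| = 0.2275 km/s.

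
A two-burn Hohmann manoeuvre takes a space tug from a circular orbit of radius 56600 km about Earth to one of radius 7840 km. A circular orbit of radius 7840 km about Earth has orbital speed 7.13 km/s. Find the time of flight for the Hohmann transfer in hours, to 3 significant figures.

t = 7.99 hours

From the circular-orbit relation v² = μ/r at r = 7840 km: μ = v²r = (7.13)² × 7840 = 3.98561×10^5 km³/s².
The Hohmann ellipse has a_t = (r₁ + r₂)/2 = 32220 km.
Transfer time t = π√(a_t³/μ) = π√((32220)³ / 3.98561×10^5) = 28780 s.
Converting: 28780 s ÷ 3600 s/hour = 7.99 hours.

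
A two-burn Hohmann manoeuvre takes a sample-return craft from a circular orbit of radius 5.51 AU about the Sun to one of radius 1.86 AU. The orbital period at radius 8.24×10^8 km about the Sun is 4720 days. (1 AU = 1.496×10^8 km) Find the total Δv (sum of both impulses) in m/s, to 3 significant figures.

Δv = 8540 m/s

From Kepler's third law T² = 4π²r³/μ at r = 8.24×10^8 km, T = 4720 days = 4720 × 86400 s = 4.07808×10^8 s: μ = 4π²r³/T² = 1.32810×10^11 km³/s².
In km: r₁ = 5.51 × 1.496×10^8 = 8.24296×10^8 km; r₂ = 1.86 × 1.496×10^8 = 2.78256×10^8 km.
The Hohmann ellipse has a_t = (r₁ + r₂)/2 = 5.51276×10^8 km.
Circular speed at r₁: v₁ = √(μ/r₁) = √(1.32810×10^11/8.24296×10^8) = 12.693 km/s.
On the transfer ellipse at r₁, v² = μ(2/r − 1/a) gives v_a = √[μ(2/r₁ − 1/a_t)] = 9.0180 km/s.
First burn Δv₁ = |v_a − v₁| = 3.675 km/s.
At r₂, v₂ = √(μ/r₂) = 21.847 km/s.
Transfer-orbit speed at r₂: v_p = √[μ(2/r₂ − 1/a_t)] = 26.715 km/s.
Second burn Δv₂ = |v₂ − v_p| = 4.868 km/s.
Total Δv = Δv₁ + Δv₂ = 8.543 km/s.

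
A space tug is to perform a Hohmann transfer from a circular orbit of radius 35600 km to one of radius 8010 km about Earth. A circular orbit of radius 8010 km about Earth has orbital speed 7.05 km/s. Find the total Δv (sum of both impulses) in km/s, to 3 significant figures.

Δv = 3.28 km/s

From the circular-orbit relation v² = μ/r at r = 8010 km: μ = v²r = (7.05)² × 8010 = 3.98117×10^5 km³/s².
Transfer-ellipse semi-major axis a_t = (r₁ + r₂)/2 = (35600 + 8010)/2 = 21805 km.
Circular speed at r₁: v₁ = √(μ/r₁) = √(3.98117×10^5/35600) = 3.344 km/s.
Transfer-orbit speed at r₁ (vis-viva): v_a = √[μ(2/r₁ − 1/a_t)] = 2.027 km/s.
First burn Δv₁ = |v_a − v₁| = 1.317 km/s.
Circular speed at r₂: v₂ = √(μ/r₂) = 7.050 km/s.
Transfer-orbit speed at r₂: v_p = √[μ(2/r₂ − 1/a_t)] = 9.008 km/s.
Second burn Δv₂ = |v₂ − v_p| = 1.958 km/s.
Δv = Δv₁ + Δv₂ = 1.317 + 1.958 = 3.275 km/s.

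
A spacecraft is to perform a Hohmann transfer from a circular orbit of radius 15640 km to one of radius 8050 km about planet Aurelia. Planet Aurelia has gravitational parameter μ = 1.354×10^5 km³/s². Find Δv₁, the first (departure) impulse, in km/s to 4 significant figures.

Transfer-ellipse semi-major axis a_t = (r₁ + r₂)/2 = (15640 + 8050)/2 = 11845 km.
On the circular orbit at r = 15640 km, v_c = √(μ/r) = 2.9423 km/s.
Vis-viva on the transfer ellipse at r = 15640 km gives v_t = √[μ(2/r − 1/a_t)] = 2.4256 km/s.
Δv₁ = |v_t − v_c| = |2.4256 − 2.9423| = 0.5167 km/s.

Δv₁ = 0.5167 km/s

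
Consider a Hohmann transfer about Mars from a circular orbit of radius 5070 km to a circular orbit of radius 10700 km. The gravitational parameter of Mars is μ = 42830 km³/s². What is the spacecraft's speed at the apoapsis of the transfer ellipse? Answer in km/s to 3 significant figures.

The Hohmann ellipse has a_t = (r₁ + r₂)/2 = 7885 km.
At apoapsis, r = 10700 km.
From the vis-viva equation, v = √[μ(2/r − 1/a_t)] = 1.604 km/s.

v = 1.60 km/s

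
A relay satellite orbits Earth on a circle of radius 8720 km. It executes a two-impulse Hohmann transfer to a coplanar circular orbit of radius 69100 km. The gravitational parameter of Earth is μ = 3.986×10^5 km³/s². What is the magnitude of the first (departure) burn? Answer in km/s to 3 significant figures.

Δv₁ = 2.25 km/s

Semi-major axis of the transfer orbit: a_t = (8720 + 69100)/2 = 38910 km.
On the circular orbit at r = 8720 km, v_c = √(μ/r) = 6.761 km/s.
Vis-viva on the transfer ellipse at r = 8720 km gives v_t = √[μ(2/r − 1/a_t)] = 9.010 km/s.
Δv₁ = |v_t − v_c| = |9.010 − 6.761| = 2.249 km/s.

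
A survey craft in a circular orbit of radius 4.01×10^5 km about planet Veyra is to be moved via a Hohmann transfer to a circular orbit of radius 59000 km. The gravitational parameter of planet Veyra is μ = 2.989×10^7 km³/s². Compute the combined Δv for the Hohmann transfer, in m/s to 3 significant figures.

Δv = 11500 m/s

The Hohmann ellipse has a_t = (r₁ + r₂)/2 = 2.300×10^5 km.
Circular speed at r₁: v₁ = √(μ/r₁) = √(2.989×10^7/4.010×10^5) = 8.634 km/s.
On the transfer ellipse at r₁, vis-viva gives v_a = √[μ(2/r₁ − 1/a_t)] = 4.373 km/s.
First burn Δv₁ = |v_a − v₁| = 4.261 km/s.
At r₂, v₂ = √(μ/r₂) = 22.508 km/s.
Transfer-orbit speed at r₂: v_p = √[μ(2/r₂ − 1/a_t)] = 29.720 km/s.
Second burn Δv₂ = |v₂ − v_p| = 7.212 km/s.
Total Δv = Δv₁ + Δv₂ = 11.47 km/s.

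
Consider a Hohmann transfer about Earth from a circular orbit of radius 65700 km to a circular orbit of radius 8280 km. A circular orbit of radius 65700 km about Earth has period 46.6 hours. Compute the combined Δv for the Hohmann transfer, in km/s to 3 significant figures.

Δv = 3.60 km/s

From Kepler's third law T² = 4π²r³/μ at r = 65700 km, T = 46.6 hours = 46.6 × 3600 s = 1.6776×10^5 s: μ = 4π²r³/T² = 3.97813×10^5 km³/s².
The Hohmann ellipse has a_t = (r₁ + r₂)/2 = 36990 km.
Circular speed at r₁: v₁ = √(μ/r₁) = √(3.97813×10^5/65700) = 2.4607 km/s.
On the transfer ellipse at r₁, vis-viva gives v_a = √[μ(2/r₁ − 1/a_t)] = 1.1642 km/s.
First burn Δv₁ = |v_a − v₁| = 1.2965 km/s.
At r₂, v₂ = √(μ/r₂) = 6.93145 km/s.
Transfer-orbit speed at r₂: v_p = √[μ(2/r₂ − 1/a_t)] = 9.23772 km/s.
Second burn Δv₂ = |v₂ − v_p| = 2.3063 km/s.
Δv = Δv₁ + Δv₂ = 1.2965 + 2.3063 = 3.603 km/s.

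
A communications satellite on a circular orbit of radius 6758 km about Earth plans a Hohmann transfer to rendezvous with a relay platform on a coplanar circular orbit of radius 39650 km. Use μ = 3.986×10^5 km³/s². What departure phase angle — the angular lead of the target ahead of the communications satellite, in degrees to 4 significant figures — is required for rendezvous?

The Hohmann ellipse has a_t = (r₁ + r₂)/2 = 23204 km.
The half-period of the transfer ellipse is t = π√(a_t³/μ) = 17588.4 s.
Target angular speed ω₂ = √(μ/r₂³) = 7.99657×10^-5 rad/s.
Angle swept by the target during transfer: ω₂·t = 1.40647 rad = 80.58°.
The communications satellite traverses 180° on the transfer ellipse, so the target must lead by 180° − 80.58° = 99.42°.

φ = 99.42°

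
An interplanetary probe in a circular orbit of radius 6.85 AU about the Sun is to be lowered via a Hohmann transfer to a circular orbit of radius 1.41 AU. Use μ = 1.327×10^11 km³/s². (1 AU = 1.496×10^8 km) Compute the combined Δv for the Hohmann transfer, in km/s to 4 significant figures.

Δv = 11.95 km/s

In km: r₁ = 6.85 × 1.496×10^8 = 1.02476×10^9 km; r₂ = 1.41 × 1.496×10^8 = 2.10936×10^8 km.
The Hohmann ellipse has a_t = (r₁ + r₂)/2 = 6.17848×10^8 km.
At r₁ the circular-orbit speed is v₁ = √(μ/r₁) = 11.3795 km/s.
On the transfer ellipse at r₁, v² = μ(2/r − 1/a) gives v_a = √[μ(2/r₁ − 1/a_t)] = 6.64904 km/s.
First burn Δv₁ = |v_a − v₁| = 4.730 km/s.
At r₂, v₂ = √(μ/r₂) = 25.08 km/s.
Transfer-orbit speed at r₂: v_p = √[μ(2/r₂ − 1/a_t)] = 32.30 km/s.
Second burn Δv₂ = |v₂ − v_p| = 7.220 km/s.
Δv = Δv₁ + Δv₂ = 4.730 + 7.220 = 11.95 km/s.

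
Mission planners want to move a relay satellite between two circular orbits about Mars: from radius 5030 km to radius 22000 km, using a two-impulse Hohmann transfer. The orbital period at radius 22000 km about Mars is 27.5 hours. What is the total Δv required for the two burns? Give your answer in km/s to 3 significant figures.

From Kepler's third law T² = 4π²r³/μ at r = 22000 km, T = 27.5 hours = 27.5 × 3600 s = 99000 s: μ = 4π²r³/T² = 42890.1 km³/s².
Transfer-ellipse semi-major axis a_t = (r₁ + r₂)/2 = (5030 + 22000)/2 = 13515 km.
At r₁ the circular-orbit speed is v₁ = √(μ/r₁) = 2.9201 km/s.
On the transfer ellipse at r₁, vis-viva gives v_p = √[μ(2/r₁ − 1/a_t)] = 3.7256 km/s.
First burn Δv₁ = |v_p − v₁| = 0.8055 km/s.
Circular speed at r₂: v₂ = √(μ/r₂) = 1.3963 km/s.
Transfer-orbit speed at r₂: v_a = √[μ(2/r₂ − 1/a_t)] = 0.85181 km/s.
Second burn Δv₂ = |v₂ − v_a| = 0.5445 km/s.
Total Δv = Δv₁ + Δv₂ = 1.350 km/s.

Δv = 1.35 km/s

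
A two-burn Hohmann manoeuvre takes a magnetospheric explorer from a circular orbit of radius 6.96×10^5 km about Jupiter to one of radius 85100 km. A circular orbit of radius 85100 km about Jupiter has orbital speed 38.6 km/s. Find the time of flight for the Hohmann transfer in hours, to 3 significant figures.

t = 18.9 hours

From the circular-orbit relation v² = μ/r at r = 85100 km: μ = v²r = (38.6)² × 85100 = 1.26796×10^8 km³/s².
Semi-major axis of the transfer orbit: a_t = (6.960×10^5 + 85100)/2 = 3.9055×10^5 km.
Half the transfer-orbit period gives t = π√(a_t³/μ) = 68090 s.
Converting: 68090 s ÷ 3600 s/hour = 18.9 hours.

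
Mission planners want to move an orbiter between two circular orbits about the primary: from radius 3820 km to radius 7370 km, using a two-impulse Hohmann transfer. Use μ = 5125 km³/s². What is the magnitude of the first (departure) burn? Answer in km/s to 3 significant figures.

Δv₁ = 0.171 km/s

Semi-major axis of the transfer orbit: a_t = (3820 + 7370)/2 = 5595 km.
Circular speed at r = 3820 km: v_c = √(μ/r) = 1.1583 km/s.
Transfer-orbit speed at the same r (vis-viva, a = a_t): v_t = √[μ(2/r − 1/a_t)] = 1.3294 km/s.
Δv₁ = |v_t − v_c| = |1.3294 − 1.1583| = 0.1711 km/s.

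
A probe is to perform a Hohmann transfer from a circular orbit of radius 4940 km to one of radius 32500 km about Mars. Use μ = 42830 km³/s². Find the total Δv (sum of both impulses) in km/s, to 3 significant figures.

Transfer-ellipse semi-major axis a_t = (r₁ + r₂)/2 = (4940 + 32500)/2 = 18720 km.
At r₁ the circular-orbit speed is v₁ = √(μ/r₁) = 2.94449 km/s.
Transfer-orbit speed at r₁ (v² = μ(2/r − 1/a)): v_p = √[μ(2/r₁ − 1/a_t)] = 3.87971 km/s.
First burn Δv₁ = |v_p − v₁| = 0.93522 km/s.
Circular speed at r₂: v₂ = √(μ/r₂) = 1.147975 km/s.
Transfer-orbit speed at r₂: v_a = √[μ(2/r₂ − 1/a_t)] = 0.5897160 km/s.
Second burn Δv₂ = |v₂ − v_a| = 0.55826 km/s.
Δv = Δv₁ + Δv₂ = 0.93522 + 0.55826 = 1.493 km/s.

Δv = 1.49 km/s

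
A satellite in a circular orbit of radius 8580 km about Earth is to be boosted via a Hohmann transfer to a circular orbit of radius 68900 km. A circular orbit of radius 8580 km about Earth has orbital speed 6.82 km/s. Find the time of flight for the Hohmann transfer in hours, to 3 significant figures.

t = 10.5 hours

From the circular-orbit relation v² = μ/r at r = 8580 km: μ = v²r = (6.82)² × 8580 = 3.99076×10^5 km³/s².
The Hohmann ellipse has a_t = (r₁ + r₂)/2 = 38740 km.
By Kepler's third law the transfer-orbit period is T = 2π√(a_t³/μ), so t = T/2 = 37920 s.
Converting: 37920 s ÷ 3600 s/hour = 10.5 hours.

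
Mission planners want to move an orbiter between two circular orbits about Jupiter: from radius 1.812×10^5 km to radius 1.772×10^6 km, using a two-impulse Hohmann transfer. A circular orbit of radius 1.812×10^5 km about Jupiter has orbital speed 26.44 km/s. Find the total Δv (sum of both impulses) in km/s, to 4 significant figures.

Δv = 13.99 km/s

From the circular-orbit relation v² = μ/r at r = 1.812×10^5 km: μ = v²r = (26.44)² × 1.812×10^5 = 1.26672×10^8 km³/s².
Semi-major axis of the transfer orbit: a_t = (1.812×10^5 + 1.772×10^6)/2 = 9.766×10^5 km.
Circular speed at r₁: v₁ = √(μ/r₁) = √(1.26672×10^8/1.812×10^5) = 26.440 km/s.
On the transfer ellipse at r₁, vis-viva equation gives v_p = √[μ(2/r₁ − 1/a_t)] = 35.615 km/s.
First burn Δv₁ = |v_p − v₁| = 9.175 km/s.
At r₂, v₂ = √(μ/r₂) = 8.455 km/s.
Transfer-orbit speed at r₂: v_a = √[μ(2/r₂ − 1/a_t)] = 3.642 km/s.
Second burn Δv₂ = |v₂ − v_a| = 4.813 km/s.
Δv = Δv₁ + Δv₂ = 9.175 + 4.813 = 13.99 km/s.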